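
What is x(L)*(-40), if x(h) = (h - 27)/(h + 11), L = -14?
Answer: -1640/3 ≈ -546.67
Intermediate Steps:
x(h) = (-27 + h)/(11 + h)
x(L)*(-40) = ((-27 - 14)/(11 - 14))*(-40) = (-41/(-3))*(-40) = -⅓*(-41)*(-40) = (41/3)*(-40) = -1640/3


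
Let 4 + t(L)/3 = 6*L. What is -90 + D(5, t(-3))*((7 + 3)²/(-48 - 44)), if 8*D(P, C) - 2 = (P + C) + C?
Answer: -13435/184 ≈ -73.016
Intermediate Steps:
t(L) = -12 + 18*L (t(L) = -12 + 3*(6*L) = -12 + 18*L)
D(P, C) = ¼ + C/4 + P/8 (D(P, C) = ¼ + ((P + C) + C)/8 = ¼ + ((C + P) + C)/8 = ¼ + (P + 2*C)/8 = ¼ + (C/4 + P/8) = ¼ + C/4 + P/8)
-90 + D(5, t(-3))*((7 + 3)²/(-48 - 44)) = -90 + (¼ + (-12 + 18*(-3))/4 + (⅛)*5)*((7 + 3)²/(-48 - 44)) = -90 + (¼ + (-12 - 54)/4 + 5/8)*(10²/(-92)) = -90 + (¼ + (¼)*(-66) + 5/8)*(100*(-1/92)) = -90 + (¼ - 33/2 + 5/8)*(-25/23) = -90 - 125/8*(-25/23) = -90 + 3125/184 = -13435/184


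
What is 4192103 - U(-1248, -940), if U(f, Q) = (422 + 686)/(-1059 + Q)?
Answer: 8380015005/1999 ≈ 4.1921e+6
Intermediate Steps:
U(f, Q) = 1108/(-1059 + Q)
4192103 - U(-1248, -940) = 4192103 - 1108/(-1059 - 940) = 4192103 - 1108/(-1999) = 4192103 - 1108*(-1)/1999 = 4192103 - 1*(-1108/1999) = 4192103 + 1108/1999 = 8380015005/1999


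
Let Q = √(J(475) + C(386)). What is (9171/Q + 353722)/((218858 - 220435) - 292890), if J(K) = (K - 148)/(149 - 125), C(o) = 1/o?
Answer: -353722/294467 - 18342*√8121826/6195880147 ≈ -1.2097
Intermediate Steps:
J(K) = -37/6 + K/24 (J(K) = (-148 + K)/24 = (-148 + K)*(1/24) = -37/6 + K/24)
Q = √8121826/772 (Q = √((-37/6 + (1/24)*475) + 1/386) = √((-37/6 + 475/24) + 1/386) = √(109/8 + 1/386) = √(21041/1544) = √8121826/772 ≈ 3.6916)
(9171/Q + 353722)/((218858 - 220435) - 292890) = (9171/((√8121826/772)) + 353722)/((218858 - 220435) - 292890) = (9171*(2*√8121826/21041) + 353722)/(-1577 - 292890) = (18342*√8121826/21041 + 353722)/(-294467) = (353722 + 18342*√8121826/21041)*(-1/294467) = -353722/294467 - 18342*√8121826/6195880147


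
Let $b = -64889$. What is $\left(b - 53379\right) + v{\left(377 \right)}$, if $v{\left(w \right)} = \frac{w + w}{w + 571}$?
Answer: $- \frac{56058655}{474} \approx -1.1827 \cdot 10^{5}$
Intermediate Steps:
$v{\left(w \right)} = \frac{2 w}{571 + w}$
$\left(b - 53379\right) + v{\left(377 \right)} = \left(-64889 - 53379\right) + 2 \cdot 377 \frac{1}{571 + 377} = -118268 + 2 \cdot 377 \cdot \frac{1}{948} = -118268 + \frac{377}{474} = - \frac{56058655}{474}$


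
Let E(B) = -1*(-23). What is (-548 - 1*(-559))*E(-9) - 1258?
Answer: -1005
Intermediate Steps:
E(B) = 23
(-548 - 1*(-559))*E(-9) - 1258 = (-548 - 1*(-559))*23 - 1258 = (-548 + 559)*23 - 1258 = 11*23 - 1258 = 253 - 1258 = -1005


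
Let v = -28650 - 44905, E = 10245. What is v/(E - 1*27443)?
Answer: 73555/17198 ≈ 4.2769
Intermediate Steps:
v = -73555
v/(E - 1*27443) = -73555/(10245 - 1*27443) = -73555/(10245 - 27443) = -73555/(-17198) = -73555*(-1/17198) = 73555/17198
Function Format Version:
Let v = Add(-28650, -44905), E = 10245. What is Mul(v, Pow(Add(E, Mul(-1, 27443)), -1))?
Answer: Rational(73555, 17198) ≈ 4.2769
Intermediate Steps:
v = -73555
Mul(v, Pow(Add(E, Mul(-1, 27443)), -1)) = Mul(-73555, Pow(Add(10245, Mul(-1, 27443)), -1)) = Mul(-73555, Pow(Add(10245, -27443), -1)) = Mul(-73555, Pow(-17198, -1)) = Mul(-73555, Rational(-1, 17198)) = Rational(73555, 17198)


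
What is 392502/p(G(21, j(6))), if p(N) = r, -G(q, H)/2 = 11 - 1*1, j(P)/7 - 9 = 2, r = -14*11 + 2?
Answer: -10329/4 ≈ -2582.3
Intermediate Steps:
r = -152 (r = -154 + 2 = -152)
j(P) = 77 (j(P) = 63 + 7*2 = 63 + 14 = 77)
G(q, H) = -20 (G(q, H) = -2*(11 - 1*1) = -2*(11 - 1) = -2*10 = -20)
p(N) = -152
392502/p(G(21, j(6))) = 392502/(-152) = 392502*(-1/152) = -10329/4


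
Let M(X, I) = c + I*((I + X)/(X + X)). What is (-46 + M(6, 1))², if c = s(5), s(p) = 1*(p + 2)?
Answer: 212521/144 ≈ 1475.8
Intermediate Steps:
s(p) = 2 + p (s(p) = 1*(2 + p) = 2 + p)
c = 7 (c = 2 + 5 = 7)
M(X, I) = 7 + I*(I + X)/(2*X) (M(X, I) = 7 + I*((I + X)/(X + X)) = 7 + I*((I + X)/((2*X))) = 7 + I*((I + X)*(1/(2*X))) = 7 + I*((I + X)/(2*X)) = 7 + I*(I + X)/(2*X))
(-46 + M(6, 1))² = (-46 + (½)*(1² + 6*(14 + 1))/6)² = (-46 + (½)*(⅙)*(1 + 6*15))² = (-46 + (½)*(⅙)*(1 + 90))² = (-46 + (½)*(⅙)*91)² = (-46 + 91/12)² = (-461/12)² = 212521/144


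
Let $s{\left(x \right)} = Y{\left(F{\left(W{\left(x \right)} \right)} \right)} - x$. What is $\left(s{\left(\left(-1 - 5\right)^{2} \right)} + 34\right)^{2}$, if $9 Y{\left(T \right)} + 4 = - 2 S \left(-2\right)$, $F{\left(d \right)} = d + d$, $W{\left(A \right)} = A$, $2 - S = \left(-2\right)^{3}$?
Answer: $4$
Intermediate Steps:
$S = 10$ ($S = 2 - \left(-2\right)^{3} = 2 - -8 = 2 + 8 = 10$)
$F{\left(d \right)} = 2 d$
$Y{\left(T \right)} = 4$ ($Y{\left(T \right)} = - \frac{4}{9} + \frac{\left(-2\right) 10 \left(-2\right)}{9} = - \frac{4}{9} + \frac{\left(-20\right) \left(-2\right)}{9} = - \frac{4}{9} + \frac{1}{9} \cdot 40 = - \frac{4}{9} + \frac{40}{9} = 4$)
$s{\left(x \right)} = 4 - x$
$\left(s{\left(\left(-1 - 5\right)^{2} \right)} + 34\right)^{2} = \left(\left(4 - \left(-1 - 5\right)^{2}\right) + 34\right)^{2} = \left(\left(4 - \left(-6\right)^{2}\right) + 34\right)^{2} = \left(\left(4 - 36\right) + 34\right)^{2} = \left(-32 + 34\right)^{2} = 2^{2} = 4$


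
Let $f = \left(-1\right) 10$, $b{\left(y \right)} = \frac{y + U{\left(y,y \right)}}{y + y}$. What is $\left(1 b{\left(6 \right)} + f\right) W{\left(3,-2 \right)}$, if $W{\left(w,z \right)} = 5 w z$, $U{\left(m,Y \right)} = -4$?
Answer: $295$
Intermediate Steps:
$W{\left(w,z \right)} = 5 w z$
$b{\left(y \right)} = \frac{-4 + y}{2 y}$ ($b{\left(y \right)} = \frac{y - 4}{y + y} = \frac{-4 + y}{2 y}$)
$f = -10$
$\left(1 b{\left(6 \right)} + f\right) W{\left(3,-2 \right)} = \left(1 \frac{-4 + 6}{2 \cdot 6} - 10\right) 5 \cdot 3 \left(-2\right) = \left(1 \cdot \frac{1}{2} \cdot \frac{1}{6} \cdot 2 - 10\right) \left(-30\right) = \left(1 \cdot \frac{1}{6} - 10\right) \left(-30\right) = \left(\frac{1}{6} - 10\right) \left(-30\right) = \left(- \frac{59}{6}\right) \left(-30\right) = 295$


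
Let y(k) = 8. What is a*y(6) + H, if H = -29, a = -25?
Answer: -229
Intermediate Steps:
a*y(6) + H = -25*8 - 29 = -200 - 29 = -229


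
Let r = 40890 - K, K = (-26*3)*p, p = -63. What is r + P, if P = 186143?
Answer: 222119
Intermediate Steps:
K = 4914 (K = -26*3*(-63) = -78*(-63) = 4914)
r = 35976 (r = 40890 - 1*4914 = 40890 - 4914 = 35976)
r + P = 35976 + 186143 = 222119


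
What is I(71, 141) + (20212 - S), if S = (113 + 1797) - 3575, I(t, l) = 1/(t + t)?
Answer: 3106535/142 ≈ 21877.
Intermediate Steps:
I(t, l) = 1/(2*t)
S = -1665 (S = 1910 - 3575 = -1665)
I(71, 141) + (20212 - S) = (½)/71 + (20212 - 1*(-1665)) = (½)*(1/71) + (20212 + 1665) = 1/142 + 21877 = 3106535/142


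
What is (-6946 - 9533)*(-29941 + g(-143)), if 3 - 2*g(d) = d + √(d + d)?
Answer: 492194772 + 16479*I*√286/2 ≈ 4.9219e+8 + 1.3934e+5*I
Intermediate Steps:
g(d) = 3/2 - d/2 - √2*√d/2 (g(d) = 3/2 - (d + √(d + d))/2 = 3/2 - (d + √(2*d))/2 = 3/2 - (d + √2*√d)/2 = 3/2 + (-d/2 - √2*√d/2) = 3/2 - d/2 - √2*√d/2)
(-6946 - 9533)*(-29941 + g(-143)) = (-6946 - 9533)*(-29941 + (3/2 - ½*(-143) - √2*√(-143)/2)) = -16479*(-29941 + (3/2 + 143/2 - √2*I*√143/2)) = -16479*(-29941 + (3/2 + 143/2 - I*√286/2)) = -16479*(-29941 + (73 - I*√286/2)) = -16479*(-29868 - I*√286/2) = 492194772 + 16479*I*√286/2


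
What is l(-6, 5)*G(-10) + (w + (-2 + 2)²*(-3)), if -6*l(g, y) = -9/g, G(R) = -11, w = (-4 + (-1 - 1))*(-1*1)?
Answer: 35/4 ≈ 8.7500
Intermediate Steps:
w = 6 (w = (-4 - 2)*(-1) = -6*(-1) = 6)
l(g, y) = 3/(2*g) (l(g, y) = -(-3)/(2*g) = 3/(2*g))
l(-6, 5)*G(-10) + (w + (-2 + 2)²*(-3)) = ((3/2)/(-6))*(-11) + (6 + (-2 + 2)²*(-3)) = ((3/2)*(-⅙))*(-11) + (6 + 0²*(-3)) = -¼*(-11) + (6 + 0*(-3)) = 11/4 + (6 + 0) = 11/4 + 6 = 35/4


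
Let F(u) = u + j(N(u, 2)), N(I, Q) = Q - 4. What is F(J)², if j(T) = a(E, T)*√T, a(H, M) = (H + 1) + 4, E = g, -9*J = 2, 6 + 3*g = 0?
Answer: (2 - 27*I*√2)²/81 ≈ -17.951 - 1.8856*I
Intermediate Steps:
N(I, Q) = -4 + Q
g = -2 (g = -2 + (⅓)*0 = -2 + 0 = -2)
J = -2/9 (J = -⅑*2 = -2/9 ≈ -0.22222)
E = -2
a(H, M) = 5 + H (a(H, M) = (1 + H) + 4 = 5 + H)
j(T) = 3*√T (j(T) = (5 - 2)*√T = 3*√T)
F(u) = u + 3*I*√2 (F(u) = u + 3*√(-4 + 2) = u + 3*√(-2) = u + 3*(I*√2) = u + 3*I*√2)
F(J)² = (-2/9 + 3*I*√2)²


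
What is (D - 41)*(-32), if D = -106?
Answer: 4704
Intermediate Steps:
(D - 41)*(-32) = (-106 - 41)*(-32) = -147*(-32) = 4704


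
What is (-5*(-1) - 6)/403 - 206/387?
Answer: -83405/155961 ≈ -0.53478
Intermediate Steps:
(-5*(-1) - 6)/403 - 206/387 = (5 - 6)*(1/403) - 206*1/387 = -1*1/403 - 206/387 = -1/403 - 206/387 = -83405/155961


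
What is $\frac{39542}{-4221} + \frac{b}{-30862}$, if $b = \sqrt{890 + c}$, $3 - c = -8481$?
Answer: $- \frac{39542}{4221} - \frac{\sqrt{9374}}{30862} \approx -9.3711$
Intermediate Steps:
$c = 8484$ ($c = 3 - -8481 = 3 + 8481 = 8484$)
$b = \sqrt{9374}$ ($b = \sqrt{890 + 8484} = \sqrt{9374} \approx 96.819$)
$\frac{39542}{-4221} + \frac{b}{-30862} = \frac{39542}{-4221} + \frac{\sqrt{9374}}{-30862} = 39542 \left(- \frac{1}{4221}\right) + \sqrt{9374} \left(- \frac{1}{30862}\right) = - \frac{39542}{4221} - \frac{\sqrt{9374}}{30862}$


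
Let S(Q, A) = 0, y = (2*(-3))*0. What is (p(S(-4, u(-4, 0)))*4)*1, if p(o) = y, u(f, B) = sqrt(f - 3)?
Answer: 0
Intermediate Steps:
u(f, B) = sqrt(-3 + f)
y = 0 (y = -6*0 = 0)
p(o) = 0
(p(S(-4, u(-4, 0)))*4)*1 = (0*4)*1 = 0*1 = 0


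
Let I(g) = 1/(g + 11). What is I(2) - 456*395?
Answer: -2341559/13 ≈ -1.8012e+5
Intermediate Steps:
I(g) = 1/(11 + g)
I(2) - 456*395 = 1/(11 + 2) - 456*395 = 1/13 - 180120 = -2341559/13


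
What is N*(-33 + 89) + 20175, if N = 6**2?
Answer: 22191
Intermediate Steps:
N = 36
N*(-33 + 89) + 20175 = 36*(-33 + 89) + 20175 = 36*56 + 20175 = 2016 + 20175 = 22191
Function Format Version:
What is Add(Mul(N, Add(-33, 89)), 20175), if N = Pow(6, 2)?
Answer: 22191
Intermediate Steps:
N = 36
Add(Mul(N, Add(-33, 89)), 20175) = Add(Mul(36, Add(-33, 89)), 20175) = Add(Mul(36, 56), 20175) = Add(2016, 20175) = 22191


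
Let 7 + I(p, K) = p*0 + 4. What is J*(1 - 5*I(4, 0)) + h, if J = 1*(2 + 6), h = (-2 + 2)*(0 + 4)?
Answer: 128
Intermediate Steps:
h = 0 (h = 0*4 = 0)
I(p, K) = -3 (I(p, K) = -7 + (p*0 + 4) = -7 + (0 + 4) = -7 + 4 = -3)
J = 8 (J = 1*8 = 8)
J*(1 - 5*I(4, 0)) + h = 8*(1 - 5*(-3)) + 0 = 8*(1 + 15) + 0 = 8*16 + 0 = 128 + 0 = 128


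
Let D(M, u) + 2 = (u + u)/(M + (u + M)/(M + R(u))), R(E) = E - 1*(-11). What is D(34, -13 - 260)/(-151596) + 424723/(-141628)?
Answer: -128622773001917/42892168539852 ≈ -2.9987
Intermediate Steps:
R(E) = 11 + E (R(E) = E + 11 = 11 + E)
D(M, u) = -2 + 2*u/(M + (M + u)/(11 + M + u)) (D(M, u) = -2 + (u + u)/(M + (u + M)/(M + (11 + u))) = -2 + (2*u)/(M + (M + u)/(11 + M + u)) = -2 + 2*u/(M + (M + u)/(11 + M + u)))
D(34, -13 - 260)/(-151596) + 424723/(-141628) = (2*((-13 - 260)² - 1*34² - 12*34 + 10*(-13 - 260))/((-13 - 260) + 34² + 12*34 + 34*(-13 - 260)))/(-151596) + 424723/(-141628) = (2*((-273)² - 1*1156 - 408 + 10*(-273))/(-273 + 1156 + 408 + 34*(-273)))*(-1/151596) + 424723*(-1/141628) = (2*(74529 - 1156 - 408 - 2730)/(-273 + 1156 + 408 - 9282))*(-1/151596) - 424723/141628 = (2*70235/(-7991))*(-1/151596) - 424723/141628 = (2*(-1/7991)*70235)*(-1/151596) - 424723/141628 = -140470/7991*(-1/151596) - 424723/141628 = 70235/605701818 - 424723/141628 = -128622773001917/42892168539852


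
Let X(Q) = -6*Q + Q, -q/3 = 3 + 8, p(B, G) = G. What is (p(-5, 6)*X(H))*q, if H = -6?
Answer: -5940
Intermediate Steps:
q = -33 (q = -3*(3 + 8) = -3*11 = -33)
X(Q) = -5*Q
(p(-5, 6)*X(H))*q = (6*(-5*(-6)))*(-33) = (6*30)*(-33) = 180*(-33) = -5940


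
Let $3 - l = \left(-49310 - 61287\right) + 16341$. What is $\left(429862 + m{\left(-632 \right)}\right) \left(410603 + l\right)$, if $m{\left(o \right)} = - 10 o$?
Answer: $220211716884$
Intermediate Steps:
$l = 94259$ ($l = 3 - \left(\left(-49310 - 61287\right) + 16341\right) = 3 - \left(-110597 + 16341\right) = 3 - -94256 = 3 + 94256 = 94259$)
$\left(429862 + m{\left(-632 \right)}\right) \left(410603 + l\right) = \left(429862 - -6320\right) \left(410603 + 94259\right) = \left(429862 + 6320\right) 504862 = 436182 \cdot 504862 = 220211716884$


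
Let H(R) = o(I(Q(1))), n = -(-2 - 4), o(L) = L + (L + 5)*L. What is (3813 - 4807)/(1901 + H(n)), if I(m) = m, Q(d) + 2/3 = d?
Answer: -4473/8564 ≈ -0.52230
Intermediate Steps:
Q(d) = -⅔ + d
o(L) = L + L*(5 + L) (o(L) = L + (5 + L)*L = L + L*(5 + L))
n = 6 (n = -1*(-6) = 6)
H(R) = 19/9 (H(R) = (-⅔ + 1)*(6 + (-⅔ + 1)) = (6 + ⅓)/3 = (⅓)*(19/3) = 19/9)
(3813 - 4807)/(1901 + H(n)) = (3813 - 4807)/(1901 + 19/9) = -994/17128/9 = -994*9/17128 = -4473/8564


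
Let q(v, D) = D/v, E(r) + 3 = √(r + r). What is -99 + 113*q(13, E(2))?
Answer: -1400/13 ≈ -107.69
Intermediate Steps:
E(r) = -3 + √2*√r (E(r) = -3 + √(r + r) = -3 + √(2*r) = -3 + √2*√r)
-99 + 113*q(13, E(2)) = -99 + 113*((-3 + √2*√2)/13) = -99 + 113*((-3 + 2)*(1/13)) = -99 + 113*(-1*1/13) = -99 + 113*(-1/13) = -99 - 113/13 = -1400/13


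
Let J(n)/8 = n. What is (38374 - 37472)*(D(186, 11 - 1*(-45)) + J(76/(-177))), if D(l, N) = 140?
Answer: 21803144/177 ≈ 1.2318e+5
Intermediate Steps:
J(n) = 8*n
(38374 - 37472)*(D(186, 11 - 1*(-45)) + J(76/(-177))) = (38374 - 37472)*(140 + 8*(76/(-177))) = 902*(140 + 8*(76*(-1/177))) = 902*(140 + 8*(-76/177)) = 902*(140 - 608/177) = 902*(24172/177) = 21803144/177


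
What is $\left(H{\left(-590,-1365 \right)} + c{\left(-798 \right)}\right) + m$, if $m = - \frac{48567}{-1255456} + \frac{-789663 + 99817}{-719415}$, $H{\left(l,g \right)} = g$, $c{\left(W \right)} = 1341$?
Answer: $- \frac{20775641949679}{903193878240} \approx -23.002$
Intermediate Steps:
$m = \frac{901011128081}{903193878240}$ ($m = \left(-48567\right) \left(- \frac{1}{1255456}\right) - - \frac{689846}{719415} = \frac{48567}{1255456} + \frac{689846}{719415} = \frac{901011128081}{903193878240} \approx 0.99758$)
$\left(H{\left(-590,-1365 \right)} + c{\left(-798 \right)}\right) + m = \left(-1365 + 1341\right) + \frac{901011128081}{903193878240} = -24 + \frac{901011128081}{903193878240} = - \frac{20775641949679}{903193878240}$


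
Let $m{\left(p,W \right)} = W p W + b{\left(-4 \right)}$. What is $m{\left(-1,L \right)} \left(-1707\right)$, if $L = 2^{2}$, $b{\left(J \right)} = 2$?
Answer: $23898$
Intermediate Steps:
$L = 4$
$m{\left(p,W \right)} = 2 + p W^{2}$ ($m{\left(p,W \right)} = W p W + 2 = p W^{2} + 2 = 2 + p W^{2}$)
$m{\left(-1,L \right)} \left(-1707\right) = \left(2 - 4^{2}\right) \left(-1707\right) = \left(2 - 16\right) \left(-1707\right) = \left(-14\right) \left(-1707\right) = 23898$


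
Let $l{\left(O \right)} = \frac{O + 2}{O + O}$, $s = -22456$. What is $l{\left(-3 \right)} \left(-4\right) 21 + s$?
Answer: $-22470$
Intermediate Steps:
$l{\left(O \right)} = \frac{2 + O}{2 O}$
$l{\left(-3 \right)} \left(-4\right) 21 + s = \frac{2 - 3}{2 \left(-3\right)} \left(-4\right) 21 - 22456 = \frac{1}{2} \left(- \frac{1}{3}\right) \left(-1\right) \left(-4\right) 21 - 22456 = \frac{1}{6} \left(-4\right) 21 - 22456 = \left(- \frac{2}{3}\right) 21 - 22456 = -14 - 22456 = -22470$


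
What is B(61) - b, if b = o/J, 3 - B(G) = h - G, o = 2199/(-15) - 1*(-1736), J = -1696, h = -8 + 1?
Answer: 610027/8480 ≈ 71.937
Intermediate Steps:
h = -7
o = 7947/5 (o = 2199*(-1/15) + 1736 = -733/5 + 1736 = 7947/5 ≈ 1589.4)
B(G) = 10 + G (B(G) = 3 - (-7 - G) = 3 + (7 + G) = 10 + G)
b = -7947/8480 (b = (7947/5)/(-1696) = (7947/5)*(-1/1696) = -7947/8480 ≈ -0.93715)
B(61) - b = (10 + 61) - 1*(-7947/8480) = 71 + 7947/8480 = 610027/8480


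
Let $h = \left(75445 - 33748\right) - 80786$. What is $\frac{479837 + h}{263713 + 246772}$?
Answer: $\frac{440748}{510485} \approx 0.86339$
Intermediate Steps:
$h = -39089$ ($h = 41697 - 80786 = -39089$)
$\frac{479837 + h}{263713 + 246772} = \frac{479837 - 39089}{263713 + 246772} = \frac{440748}{510485}$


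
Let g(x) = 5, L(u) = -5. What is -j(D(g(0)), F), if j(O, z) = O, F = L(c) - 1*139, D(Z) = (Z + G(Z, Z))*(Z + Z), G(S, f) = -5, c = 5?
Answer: 0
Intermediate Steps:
D(Z) = 2*Z*(-5 + Z) (D(Z) = (Z - 5)*(Z + Z) = (-5 + Z)*(2*Z) = 2*Z*(-5 + Z))
F = -144 (F = -5 - 1*139 = -5 - 139 = -144)
-j(D(g(0)), F) = -2*5*(-5 + 5) = -2*5*0 = -1*0 = 0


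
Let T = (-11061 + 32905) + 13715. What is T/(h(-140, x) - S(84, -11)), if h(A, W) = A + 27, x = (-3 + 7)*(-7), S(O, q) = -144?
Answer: 35559/31 ≈ 1147.1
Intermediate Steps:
x = -28 (x = 4*(-7) = -28)
h(A, W) = 27 + A
T = 35559 (T = 21844 + 13715 = 35559)
T/(h(-140, x) - S(84, -11)) = 35559/((27 - 140) - 1*(-144)) = 35559/(-113 + 144) = 35559/31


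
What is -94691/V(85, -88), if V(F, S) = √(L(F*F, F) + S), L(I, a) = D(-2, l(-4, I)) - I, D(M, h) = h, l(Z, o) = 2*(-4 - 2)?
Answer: 94691*I*√293/1465 ≈ 1106.4*I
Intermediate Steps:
l(Z, o) = -12 (l(Z, o) = 2*(-6) = -12)
L(I, a) = -12 - I
V(F, S) = √(-12 + S - F²) (V(F, S) = √((-12 - F*F) + S) = √((-12 - F²) + S) = √(-12 + S - F²))
-94691/V(85, -88) = -94691/√(-12 - 88 - 1*85²) = -94691/√(-12 - 88 - 1*7225) = -94691/√(-12 - 88 - 7225) = -94691*(-I*√293/1465) = -(-94691)*I*√293/1465 = 94691*I*√293/1465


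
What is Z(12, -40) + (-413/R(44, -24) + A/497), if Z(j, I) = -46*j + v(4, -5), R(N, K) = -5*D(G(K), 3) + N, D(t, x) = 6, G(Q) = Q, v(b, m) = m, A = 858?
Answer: -581265/994 ≈ -584.77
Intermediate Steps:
R(N, K) = -30 + N (R(N, K) = -5*6 + N = -30 + N)
Z(j, I) = -5 - 46*j (Z(j, I) = -46*j - 5 = -5 - 46*j)
Z(12, -40) + (-413/R(44, -24) + A/497) = (-5 - 46*12) + (-413/(-30 + 44) + 858/497) = (-5 - 552) + (-413/14 + 858*(1/497)) = -557 + (-413*1/14 + 858/497) = -557 + (-59/2 + 858/497) = -557 - 27607/994 = -581265/994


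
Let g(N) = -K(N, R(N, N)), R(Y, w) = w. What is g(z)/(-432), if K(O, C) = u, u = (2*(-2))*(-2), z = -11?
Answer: 1/54 ≈ 0.018519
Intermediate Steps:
u = 8 (u = -4*(-2) = 8)
K(O, C) = 8
g(N) = -8 (g(N) = -1*8 = -8)
g(z)/(-432) = -8/(-432) = -8*(-1/432) = 1/54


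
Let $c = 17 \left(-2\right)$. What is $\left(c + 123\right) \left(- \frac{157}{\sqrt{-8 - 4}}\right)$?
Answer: $\frac{13973 i \sqrt{3}}{6} \approx 4033.7 i$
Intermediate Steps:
$c = -34$
$\left(c + 123\right) \left(- \frac{157}{\sqrt{-8 - 4}}\right) = \left(-34 + 123\right) \left(- \frac{157}{\sqrt{-8 - 4}}\right) = 89 \left(- \frac{157}{\sqrt{-12}}\right) = 89 \left(- \frac{157}{2 i \sqrt{3}}\right) = 89 \left(- 157 \left(- \frac{i \sqrt{3}}{6}\right)\right) = 89 \frac{157 i \sqrt{3}}{6} = \frac{13973 i \sqrt{3}}{6}$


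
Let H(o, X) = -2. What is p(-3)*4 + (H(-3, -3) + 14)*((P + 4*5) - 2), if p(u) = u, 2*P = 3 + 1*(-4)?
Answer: 198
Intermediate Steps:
P = -½ (P = (3 + 1*(-4))/2 = (3 - 4)/2 = (½)*(-1) = -½ ≈ -0.50000)
p(-3)*4 + (H(-3, -3) + 14)*((P + 4*5) - 2) = -3*4 + (-2 + 14)*((-½ + 4*5) - 2) = -12 + 12*((-½ + 20) - 2) = -12 + 12*(39/2 - 2) = -12 + 12*(35/2) = -12 + 210 = 198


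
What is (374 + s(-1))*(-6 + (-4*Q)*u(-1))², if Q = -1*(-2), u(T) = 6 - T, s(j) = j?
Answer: 1433812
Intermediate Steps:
Q = 2
(374 + s(-1))*(-6 + (-4*Q)*u(-1))² = (374 - 1)*(-6 + (-4*2)*(6 - 1*(-1)))² = 373*(-6 - 8*(6 + 1))² = 373*(-6 - 8*7)² = 373*(-6 - 56)² = 373*(-62)² = 373*3844 = 1433812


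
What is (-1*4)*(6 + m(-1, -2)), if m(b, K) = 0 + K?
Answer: -16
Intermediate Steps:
m(b, K) = K
(-1*4)*(6 + m(-1, -2)) = (-1*4)*(6 - 2) = -4*4 = -16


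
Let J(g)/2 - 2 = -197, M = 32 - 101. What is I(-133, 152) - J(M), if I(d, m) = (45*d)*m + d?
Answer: -909463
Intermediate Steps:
M = -69
J(g) = -390 (J(g) = 4 + 2*(-197) = 4 - 394 = -390)
I(d, m) = d + 45*d*m (I(d, m) = 45*d*m + d = d + 45*d*m)
I(-133, 152) - J(M) = -133*(1 + 45*152) - 1*(-390) = -133*(1 + 6840) + 390 = -133*6841 + 390 = -909853 + 390 = -909463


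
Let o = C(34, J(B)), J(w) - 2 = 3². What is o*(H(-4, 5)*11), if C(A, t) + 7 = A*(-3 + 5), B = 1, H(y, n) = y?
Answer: -2684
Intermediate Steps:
J(w) = 11 (J(w) = 2 + 3² = 2 + 9 = 11)
C(A, t) = -7 + 2*A (C(A, t) = -7 + A*(-3 + 5) = -7 + A*2 = -7 + 2*A)
o = 61 (o = -7 + 2*34 = -7 + 68 = 61)
o*(H(-4, 5)*11) = 61*(-4*11) = 61*(-44) = -2684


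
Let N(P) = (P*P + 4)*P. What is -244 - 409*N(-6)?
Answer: 97916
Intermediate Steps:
N(P) = P*(4 + P²) (N(P) = (P² + 4)*P = (4 + P²)*P = P*(4 + P²))
-244 - 409*N(-6) = -244 - (-2454)*(4 + (-6)²) = -244 - (-2454)*(4 + 36) = -244 - (-2454)*40 = -244 - 409*(-240) = -244 + 98160 = 97916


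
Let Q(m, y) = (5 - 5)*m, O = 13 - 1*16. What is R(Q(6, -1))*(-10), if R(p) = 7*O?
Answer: 210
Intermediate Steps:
O = -3 (O = 13 - 16 = -3)
Q(m, y) = 0 (Q(m, y) = 0*m = 0)
R(p) = -21 (R(p) = 7*(-3) = -21)
R(Q(6, -1))*(-10) = -21*(-10) = 210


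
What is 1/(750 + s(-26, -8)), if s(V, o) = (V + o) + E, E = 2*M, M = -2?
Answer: 1/712 ≈ 0.0014045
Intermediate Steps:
E = -4 (E = 2*(-2) = -4)
s(V, o) = -4 + V + o (s(V, o) = (V + o) - 4 = -4 + V + o)
1/(750 + s(-26, -8)) = 1/(750 + (-4 - 26 - 8)) = 1/(750 - 38) = 1/712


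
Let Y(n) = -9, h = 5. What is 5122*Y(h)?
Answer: -46098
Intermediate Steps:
5122*Y(h) = 5122*(-9) = -46098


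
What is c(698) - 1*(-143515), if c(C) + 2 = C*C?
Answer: 630717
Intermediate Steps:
c(C) = -2 + C**2 (c(C) = -2 + C*C = -2 + C**2)
c(698) - 1*(-143515) = (-2 + 698**2) - 1*(-143515) = (-2 + 487204) + 143515 = 487202 + 143515 = 630717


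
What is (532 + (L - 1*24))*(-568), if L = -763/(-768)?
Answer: -27754397/96 ≈ -2.8911e+5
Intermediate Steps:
L = 763/768 (L = -763*(-1/768) = 763/768 ≈ 0.99349)
(532 + (L - 1*24))*(-568) = (532 + (763/768 - 1*24))*(-568) = (532 + (763/768 - 24))*(-568) = (532 - 17669/768)*(-568) = (390907/768)*(-568) = -27754397/96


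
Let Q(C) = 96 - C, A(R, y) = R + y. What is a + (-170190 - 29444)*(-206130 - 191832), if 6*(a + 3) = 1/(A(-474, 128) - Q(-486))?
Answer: 442359481199039/5568 ≈ 7.9447e+10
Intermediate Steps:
a = -16705/5568 (a = -3 + 1/(6*((-474 + 128) - (96 - 1*(-486)))) = -3 + 1/(6*(-346 - (96 + 486))) = -3 + 1/(6*(-346 - 1*582)) = -3 + 1/(6*(-346 - 582)) = -3 + (1/6)/(-928) = -3 + (1/6)*(-1/928) = -3 - 1/5568 = -16705/5568 ≈ -3.0002)
a + (-170190 - 29444)*(-206130 - 191832) = -16705/5568 + (-170190 - 29444)*(-206130 - 191832) = -16705/5568 - 199634*(-397962) = -16705/5568 + 79446745908 = 442359481199039/5568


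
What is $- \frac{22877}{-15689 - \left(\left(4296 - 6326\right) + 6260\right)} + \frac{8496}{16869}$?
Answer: $\frac{185047979}{112004537} \approx 1.6521$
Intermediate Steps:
$- \frac{22877}{-15689 - \left(\left(4296 - 6326\right) + 6260\right)} + \frac{8496}{16869} = - \frac{22877}{-15689 - \left(-2030 + 6260\right)} + 8496 \cdot \frac{1}{16869} = - \frac{22877}{-15689 - 4230} + \frac{2832}{5623} = - \frac{22877}{-19919} + \frac{2832}{5623} = \left(-22877\right) \left(- \frac{1}{19919}\right) + \frac{2832}{5623} = \frac{22877}{19919} + \frac{2832}{5623} = \frac{185047979}{112004537}$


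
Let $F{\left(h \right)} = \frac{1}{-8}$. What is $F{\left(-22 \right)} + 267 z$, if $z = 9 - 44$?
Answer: $- \frac{74761}{8} \approx -9345.1$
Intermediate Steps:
$F{\left(h \right)} = - \frac{1}{8}$
$z = -35$ ($z = 9 - 44 = -35$)
$F{\left(-22 \right)} + 267 z = - \frac{1}{8} + 267 \left(-35\right) = - \frac{1}{8} - 9345 = - \frac{74761}{8}$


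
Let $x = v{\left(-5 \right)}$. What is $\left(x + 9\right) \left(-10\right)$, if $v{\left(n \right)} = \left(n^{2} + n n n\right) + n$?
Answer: $960$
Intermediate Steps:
$v{\left(n \right)} = n + n^{2} + n^{3}$ ($v{\left(n \right)} = \left(n^{2} + n^{2} n\right) + n = \left(n^{2} + n^{3}\right) + n = n + n^{2} + n^{3}$)
$x = -105$ ($x = - 5 \left(1 - 5 + \left(-5\right)^{2}\right) = - 5 \left(1 - 5 + 25\right) = \left(-5\right) 21 = -105$)
$\left(x + 9\right) \left(-10\right) = \left(-105 + 9\right) \left(-10\right) = \left(-96\right) \left(-10\right) = 960$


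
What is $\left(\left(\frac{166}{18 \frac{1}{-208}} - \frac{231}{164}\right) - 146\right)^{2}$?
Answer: $\frac{9295614374641}{2178576} \approx 4.2668 \cdot 10^{6}$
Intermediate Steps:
$\left(\left(\frac{166}{18 \frac{1}{-208}} - \frac{231}{164}\right) - 146\right)^{2} = \left(\left(\frac{166}{18 \left(- \frac{1}{208}\right)} - \frac{231}{164}\right) - 146\right)^{2} = \left(\left(\frac{166}{- \frac{9}{104}} - \frac{231}{164}\right) - 146\right)^{2} = \left(\left(166 \left(- \frac{104}{9}\right) - \frac{231}{164}\right) - 146\right)^{2} = \left(\left(- \frac{17264}{9} - \frac{231}{164}\right) - 146\right)^{2} = \left(- \frac{2833375}{1476} - 146\right)^{2} = \left(- \frac{3048871}{1476}\right)^{2} = \frac{9295614374641}{2178576}$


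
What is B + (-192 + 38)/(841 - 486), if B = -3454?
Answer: -1226324/355 ≈ -3454.4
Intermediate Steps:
B + (-192 + 38)/(841 - 486) = -3454 + (-192 + 38)/(841 - 486) = -3454 - 154/355 = -1226324/355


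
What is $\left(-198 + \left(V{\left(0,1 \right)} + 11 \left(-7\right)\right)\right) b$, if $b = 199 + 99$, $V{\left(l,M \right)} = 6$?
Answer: $-80162$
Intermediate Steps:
$b = 298$
$\left(-198 + \left(V{\left(0,1 \right)} + 11 \left(-7\right)\right)\right) b = \left(-198 + \left(6 + 11 \left(-7\right)\right)\right) 298 = \left(-198 + \left(6 - 77\right)\right) 298 = \left(-198 - 71\right) 298 = \left(-269\right) 298 = -80162$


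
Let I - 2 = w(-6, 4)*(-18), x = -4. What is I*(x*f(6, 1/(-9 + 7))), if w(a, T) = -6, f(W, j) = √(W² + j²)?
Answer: -220*√145 ≈ -2649.2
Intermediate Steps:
I = 110 (I = 2 - 6*(-18) = 2 + 108 = 110)
I*(x*f(6, 1/(-9 + 7))) = 110*(-4*√(6² + (1/(-9 + 7))²)) = 110*(-4*√(36 + (1/(-2))²)) = 110*(-4*√(36 + (-½)²)) = 110*(-4*√(36 + ¼)) = 110*(-2*√145) = -220*√145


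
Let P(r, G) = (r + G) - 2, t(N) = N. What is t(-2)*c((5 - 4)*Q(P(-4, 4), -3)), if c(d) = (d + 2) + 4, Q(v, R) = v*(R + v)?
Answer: -32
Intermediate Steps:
P(r, G) = -2 + G + r (P(r, G) = (G + r) - 2 = -2 + G + r)
c(d) = 6 + d (c(d) = (2 + d) + 4 = 6 + d)
t(-2)*c((5 - 4)*Q(P(-4, 4), -3)) = -2*(6 + (5 - 4)*((-2 + 4 - 4)*(-3 + (-2 + 4 - 4)))) = -2*(6 + 1*(-2*(-3 - 2))) = -2*(6 + 1*(-2*(-5))) = -2*(6 + 1*10) = -2*(6 + 10) = -2*16 = -32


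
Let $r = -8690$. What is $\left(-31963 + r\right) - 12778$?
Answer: $-53431$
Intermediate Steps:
$\left(-31963 + r\right) - 12778 = \left(-31963 - 8690\right) - 12778 = -40653 - 12778 = -53431$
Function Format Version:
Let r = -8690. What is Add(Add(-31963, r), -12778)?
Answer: -53431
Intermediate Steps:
Add(Add(-31963, r), -12778) = Add(Add(-31963, -8690), -12778) = Add(-40653, -12778) = -53431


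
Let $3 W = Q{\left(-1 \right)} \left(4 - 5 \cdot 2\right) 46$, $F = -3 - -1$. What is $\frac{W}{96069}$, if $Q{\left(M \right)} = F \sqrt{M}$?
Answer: $\frac{184 i}{96069} \approx 0.0019153 i$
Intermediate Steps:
$F = -2$ ($F = -3 + 1 = -2$)
$Q{\left(M \right)} = - 2 \sqrt{M}$
$W = 184 i$ ($W = \frac{- 2 \sqrt{-1} \left(4 - 5 \cdot 2\right) 46}{3} = \frac{- 2 i \left(4 - 10\right) 46}{3} = \frac{- 2 i \left(-6\right) 46}{3} = \frac{12 i 46}{3} = \frac{552 i}{3} = 184 i \approx 184.0 i$)
$\frac{W}{96069} = \frac{184 i}{96069}$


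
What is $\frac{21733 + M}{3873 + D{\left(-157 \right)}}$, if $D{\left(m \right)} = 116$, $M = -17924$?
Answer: $\frac{3809}{3989} \approx 0.95488$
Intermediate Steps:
$\frac{21733 + M}{3873 + D{\left(-157 \right)}} = \frac{21733 - 17924}{3873 + 116} = \frac{3809}{3989}$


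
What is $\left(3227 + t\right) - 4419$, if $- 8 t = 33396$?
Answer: $- \frac{10733}{2} \approx -5366.5$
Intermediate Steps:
$t = - \frac{8349}{2}$ ($t = \left(- \frac{1}{8}\right) 33396 = - \frac{8349}{2} \approx -4174.5$)
$\left(3227 + t\right) - 4419 = \left(3227 - \frac{8349}{2}\right) - 4419 = - \frac{1895}{2} - 4419 = - \frac{10733}{2}$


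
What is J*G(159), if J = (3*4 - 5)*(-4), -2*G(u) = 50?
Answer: 700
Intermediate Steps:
G(u) = -25 (G(u) = -½*50 = -25)
J = -28 (J = (12 - 5)*(-4) = 7*(-4) = -28)
J*G(159) = -28*(-25) = 700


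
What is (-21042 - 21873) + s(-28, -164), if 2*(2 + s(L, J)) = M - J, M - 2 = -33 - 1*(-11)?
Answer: -42845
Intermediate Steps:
M = -20 (M = 2 + (-33 - 1*(-11)) = 2 + (-33 + 11) = 2 - 22 = -20)
s(L, J) = -12 - J/2 (s(L, J) = -2 + (-20 - J)/2 = -2 + (-10 - J/2) = -12 - J/2)
(-21042 - 21873) + s(-28, -164) = (-21042 - 21873) + (-12 - 1/2*(-164)) = -42915 + (-12 + 82) = -42915 + 70 = -42845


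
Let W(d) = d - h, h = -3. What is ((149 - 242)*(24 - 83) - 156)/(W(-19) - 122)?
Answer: -1777/46 ≈ -38.630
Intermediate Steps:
W(d) = 3 + d (W(d) = d - 1*(-3) = d + 3 = 3 + d)
((149 - 242)*(24 - 83) - 156)/(W(-19) - 122) = ((149 - 242)*(24 - 83) - 156)/((3 - 19) - 122) = (-93*(-59) - 156)/(-16 - 122) = (5487 - 156)/(-138) = 5331*(-1/138) = -1777/46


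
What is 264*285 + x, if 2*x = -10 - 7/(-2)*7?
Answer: 300989/4 ≈ 75247.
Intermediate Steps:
x = 29/4 (x = (-10 - 7/(-2)*7)/2 = (-10 - 7*(-½)*7)/2 = (-10 + (7/2)*7)/2 = (-10 + 49/2)/2 = (½)*(29/2) = 29/4 ≈ 7.2500)
264*285 + x = 264*285 + 29/4 = 75240 + 29/4 = 300989/4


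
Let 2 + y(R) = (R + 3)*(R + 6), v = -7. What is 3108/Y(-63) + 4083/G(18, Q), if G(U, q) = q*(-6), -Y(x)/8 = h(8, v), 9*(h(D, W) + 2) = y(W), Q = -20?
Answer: 40409/160 ≈ 252.56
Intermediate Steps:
y(R) = -2 + (3 + R)*(6 + R) (y(R) = -2 + (R + 3)*(R + 6) = -2 + (3 + R)*(6 + R))
h(D, W) = -2/9 + W + W²/9 (h(D, W) = -2 + (16 + W² + 9*W)/9 = -2 + (16/9 + W + W²/9) = -2/9 + W + W²/9)
Y(x) = 128/9 (Y(x) = -8*(-2/9 - 7 + (⅑)*(-7)²) = -8*(-2/9 - 7 + (⅑)*49) = -8*(-2/9 - 7 + 49/9) = -8*(-16/9) = 128/9)
G(U, q) = -6*q
3108/Y(-63) + 4083/G(18, Q) = 3108/(128/9) + 4083/((-6*(-20))) = 3108*(9/128) + 4083/120 = 6993/32 + 4083*(1/120) = 6993/32 + 1361/40 = 40409/160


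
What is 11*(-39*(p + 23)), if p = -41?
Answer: 7722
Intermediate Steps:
11*(-39*(p + 23)) = 11*(-39*(-41 + 23)) = 11*(-39*(-18)) = 11*702 = 7722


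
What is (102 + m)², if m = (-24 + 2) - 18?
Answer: 3844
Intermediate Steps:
m = -40 (m = -22 - 18 = -40)
(102 + m)² = (102 - 40)² = 62² = 3844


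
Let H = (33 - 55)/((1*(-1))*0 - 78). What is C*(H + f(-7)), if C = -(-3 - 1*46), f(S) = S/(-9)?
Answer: 6076/117 ≈ 51.932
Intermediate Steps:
H = 11/39 (H = -22/(-1*0 - 78) = -22/(0 - 78) = -22/(-78) = -22*(-1/78) = 11/39 ≈ 0.28205)
f(S) = -S/9 (f(S) = S*(-1/9) = -S/9)
C = 49 (C = -(-3 - 46) = -1*(-49) = 49)
C*(H + f(-7)) = 49*(11/39 - 1/9*(-7)) = 49*(11/39 + 7/9) = 49*(124/117) = 6076/117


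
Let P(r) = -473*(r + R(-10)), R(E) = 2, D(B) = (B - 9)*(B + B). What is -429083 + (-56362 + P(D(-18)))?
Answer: -946147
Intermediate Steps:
D(B) = 2*B*(-9 + B) (D(B) = (-9 + B)*(2*B) = 2*B*(-9 + B))
P(r) = -946 - 473*r (P(r) = -473*(r + 2) = -473*(2 + r) = -946 - 473*r)
-429083 + (-56362 + P(D(-18))) = -429083 + (-56362 + (-946 - 946*(-18)*(-9 - 18))) = -429083 + (-56362 + (-946 - 946*(-18)*(-27))) = -429083 + (-56362 + (-946 - 473*972)) = -429083 + (-56362 + (-946 - 459756)) = -429083 + (-56362 - 460702) = -429083 - 517064 = -946147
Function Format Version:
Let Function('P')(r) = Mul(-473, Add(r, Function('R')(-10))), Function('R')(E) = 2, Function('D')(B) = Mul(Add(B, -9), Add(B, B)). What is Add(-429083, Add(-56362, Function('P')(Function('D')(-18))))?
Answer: -946147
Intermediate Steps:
Function('D')(B) = Mul(2, B, Add(-9, B)) (Function('D')(B) = Mul(Add(-9, B), Mul(2, B)) = Mul(2, B, Add(-9, B)))
Function('P')(r) = Add(-946, Mul(-473, r)) (Function('P')(r) = Mul(-473, Add(r, 2)) = Mul(-473, Add(2, r)) = Add(-946, Mul(-473, r)))
Add(-429083, Add(-56362, Function('P')(Function('D')(-18)))) = Add(-429083, Add(-56362, Add(-946, Mul(-473, Mul(2, -18, Add(-9, -18)))))) = Add(-429083, Add(-56362, Add(-946, Mul(-473, Mul(2, -18, -27))))) = Add(-429083, Add(-56362, Add(-946, Mul(-473, 972)))) = Add(-429083, Add(-56362, Add(-946, -459756))) = Add(-429083, Add(-56362, -460702)) = Add(-429083, -517064) = -946147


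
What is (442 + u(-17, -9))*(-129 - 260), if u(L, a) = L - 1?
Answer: -164936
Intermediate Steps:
u(L, a) = -1 + L
(442 + u(-17, -9))*(-129 - 260) = (442 + (-1 - 17))*(-129 - 260) = (442 - 18)*(-389) = 424*(-389) = -164936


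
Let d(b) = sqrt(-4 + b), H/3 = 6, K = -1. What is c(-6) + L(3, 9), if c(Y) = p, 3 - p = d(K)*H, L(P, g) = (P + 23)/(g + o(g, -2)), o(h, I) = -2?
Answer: 47/7 - 18*I*sqrt(5) ≈ 6.7143 - 40.249*I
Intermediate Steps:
H = 18 (H = 3*6 = 18)
L(P, g) = (23 + P)/(-2 + g) (L(P, g) = (P + 23)/(g - 2) = (23 + P)/(-2 + g))
p = 3 - 18*I*sqrt(5) (p = 3 - sqrt(-4 - 1)*18 = 3 - sqrt(-5)*18 = 3 - I*sqrt(5)*18 = 3 - 18*I*sqrt(5) ≈ 3.0 - 40.249*I)
c(Y) = 3 - 18*I*sqrt(5)
c(-6) + L(3, 9) = (3 - 18*I*sqrt(5)) + (23 + 3)/(-2 + 9) = (3 - 18*I*sqrt(5)) + 26/7 = 47/7 - 18*I*sqrt(5)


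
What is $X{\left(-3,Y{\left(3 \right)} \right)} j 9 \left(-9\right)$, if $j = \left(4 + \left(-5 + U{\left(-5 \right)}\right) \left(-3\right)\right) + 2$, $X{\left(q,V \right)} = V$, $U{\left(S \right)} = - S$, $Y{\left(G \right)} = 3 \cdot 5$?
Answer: $-7290$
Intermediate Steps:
$Y{\left(G \right)} = 15$
$j = 6$ ($j = \left(4 + \left(-5 - -5\right) \left(-3\right)\right) + 2 = \left(4 + \left(-5 + 5\right) \left(-3\right)\right) + 2 = \left(4 + 0 \left(-3\right)\right) + 2 = \left(4 + 0\right) + 2 = 4 + 2 = 6$)
$X{\left(-3,Y{\left(3 \right)} \right)} j 9 \left(-9\right) = 15 \cdot 6 \cdot 9 \left(-9\right) = 15 \cdot 54 \left(-9\right) = 810 \left(-9\right) = -7290$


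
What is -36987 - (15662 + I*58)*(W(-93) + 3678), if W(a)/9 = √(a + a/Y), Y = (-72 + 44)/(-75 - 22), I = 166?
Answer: -93053607 - 569025*I*√3255/7 ≈ -9.3054e+7 - 4.6378e+6*I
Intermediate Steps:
Y = 28/97 (Y = -28/(-97) = -28*(-1/97) = 28/97 ≈ 0.28866)
W(a) = 45*√35*√a/14 (W(a) = 9*√(a + a/(28/97)) = 9*√(a + a*(97/28)) = 9*√(a + 97*a/28) = 9*√(125*a/28) = 9*(5*√35*√a/14) = 45*√35*√a/14)
-36987 - (15662 + I*58)*(W(-93) + 3678) = -36987 - (15662 + 166*58)*(45*√35*√(-93)/14 + 3678) = -36987 - (15662 + 9628)*(45*√35*(I*√93)/14 + 3678) = -36987 - 25290*(45*I*√3255/14 + 3678) = -36987 - 25290*(3678 + 45*I*√3255/14) = -36987 - (93016620 + 569025*I*√3255/7) = -36987 + (-93016620 - 569025*I*√3255/7) = -93053607 - 569025*I*√3255/7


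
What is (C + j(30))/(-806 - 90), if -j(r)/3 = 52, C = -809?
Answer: 965/896 ≈ 1.0770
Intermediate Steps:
j(r) = -156 (j(r) = -3*52 = -156)
(C + j(30))/(-806 - 90) = (-809 - 156)/(-806 - 90) = -965/(-896) = -965*(-1/896) = 965/896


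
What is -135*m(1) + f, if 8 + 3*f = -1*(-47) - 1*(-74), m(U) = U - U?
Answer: 113/3 ≈ 37.667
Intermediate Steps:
m(U) = 0
f = 113/3 (f = -8/3 + (-1*(-47) - 1*(-74))/3 = -8/3 + (47 + 74)/3 = -8/3 + (1/3)*121 = -8/3 + 121/3 = 113/3 ≈ 37.667)
-135*m(1) + f = -135*0 + 113/3 = 0 + 113/3 = 113/3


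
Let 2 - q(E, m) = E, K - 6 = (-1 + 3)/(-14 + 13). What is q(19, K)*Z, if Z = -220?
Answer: 3740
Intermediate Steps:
K = 4 (K = 6 + (-1 + 3)/(-14 + 13) = 6 + 2/(-1) = 6 + 2*(-1) = 6 - 2 = 4)
q(E, m) = 2 - E
q(19, K)*Z = (2 - 1*19)*(-220) = (2 - 19)*(-220) = -17*(-220) = 3740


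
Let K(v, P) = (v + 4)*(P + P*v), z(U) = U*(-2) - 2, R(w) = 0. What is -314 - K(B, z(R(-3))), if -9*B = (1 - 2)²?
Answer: -24874/81 ≈ -307.09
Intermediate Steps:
B = -⅑ (B = -(1 - 2)²/9 = -⅑*(-1)² = -⅑*1 = -⅑ ≈ -0.11111)
z(U) = -2 - 2*U (z(U) = -2*U - 2 = -2 - 2*U)
K(v, P) = (4 + v)*(P + P*v)
-314 - K(B, z(R(-3))) = -314 - (-2 - 2*0)*(4 + (-⅑)² + 5*(-⅑)) = -314 - (-2 + 0)*(4 + 1/81 - 5/9) = -314 - (-2)*280/81 = -314 - 1*(-560/81) = -314 + 560/81 = -24874/81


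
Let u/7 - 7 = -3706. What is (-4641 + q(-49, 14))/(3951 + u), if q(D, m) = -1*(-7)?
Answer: 2317/10971 ≈ 0.21119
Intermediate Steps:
u = -25893 (u = 49 + 7*(-3706) = 49 - 25942 = -25893)
q(D, m) = 7
(-4641 + q(-49, 14))/(3951 + u) = (-4641 + 7)/(3951 - 25893) = -4634/(-21942) = -4634*(-1/21942) = 2317/10971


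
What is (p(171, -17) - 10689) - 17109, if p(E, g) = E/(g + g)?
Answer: -945303/34 ≈ -27803.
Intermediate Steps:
p(E, g) = E/(2*g) (p(E, g) = E/((2*g)) = E*(1/(2*g)) = E/(2*g))
(p(171, -17) - 10689) - 17109 = ((1/2)*171/(-17) - 10689) - 17109 = ((1/2)*171*(-1/17) - 10689) - 17109 = (-171/34 - 10689) - 17109 = -363597/34 - 17109 = -945303/34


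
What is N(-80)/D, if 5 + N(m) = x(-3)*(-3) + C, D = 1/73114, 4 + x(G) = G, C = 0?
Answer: 1169824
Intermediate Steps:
x(G) = -4 + G
D = 1/73114 ≈ 1.3677e-5
N(m) = 16 (N(m) = -5 + ((-4 - 3)*(-3) + 0) = -5 + (-7*(-3) + 0) = -5 + (21 + 0) = -5 + 21 = 16)
N(-80)/D = 16/(1/73114) = 16*73114 = 1169824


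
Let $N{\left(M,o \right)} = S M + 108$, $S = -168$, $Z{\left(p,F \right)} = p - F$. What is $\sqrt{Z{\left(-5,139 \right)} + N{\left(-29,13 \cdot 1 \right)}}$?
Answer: $2 \sqrt{1209} \approx 69.541$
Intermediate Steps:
$N{\left(M,o \right)} = 108 - 168 M$ ($N{\left(M,o \right)} = - 168 M + 108 = 108 - 168 M$)
$\sqrt{Z{\left(-5,139 \right)} + N{\left(-29,13 \cdot 1 \right)}} = \sqrt{\left(-5 - 139\right) + \left(108 - -4872\right)} = \sqrt{\left(-5 - 139\right) + \left(108 + 4872\right)} = \sqrt{-144 + 4980} = \sqrt{4836} = 2 \sqrt{1209}$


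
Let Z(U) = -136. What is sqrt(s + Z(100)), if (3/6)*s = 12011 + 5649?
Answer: 4*sqrt(2199) ≈ 187.57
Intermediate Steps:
s = 35320 (s = 2*(12011 + 5649) = 2*17660 = 35320)
sqrt(s + Z(100)) = sqrt(35320 - 136) = sqrt(35184) = 4*sqrt(2199)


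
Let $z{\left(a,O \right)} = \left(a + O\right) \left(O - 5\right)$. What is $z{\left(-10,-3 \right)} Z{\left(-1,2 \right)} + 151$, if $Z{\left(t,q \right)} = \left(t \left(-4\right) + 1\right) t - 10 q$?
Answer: $-2449$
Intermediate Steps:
$z{\left(a,O \right)} = \left(-5 + O\right) \left(O + a\right)$ ($z{\left(a,O \right)} = \left(O + a\right) \left(-5 + O\right) = \left(-5 + O\right) \left(O + a\right)$)
$Z{\left(t,q \right)} = - 10 q + t \left(1 - 4 t\right)$ ($Z{\left(t,q \right)} = \left(- 4 t + 1\right) t - 10 q = \left(1 - 4 t\right) t - 10 q = t \left(1 - 4 t\right) - 10 q = - 10 q + t \left(1 - 4 t\right)$)
$z{\left(-10,-3 \right)} Z{\left(-1,2 \right)} + 151 = \left(\left(-3\right)^{2} - -15 - -50 - -30\right) \left(-1 - 20 - 4 \left(-1\right)^{2}\right) + 151 = \left(9 + 15 + 50 + 30\right) \left(-1 - 20 - 4\right) + 151 = 104 \left(-1 - 20 - 4\right) + 151 = 104 \left(-25\right) + 151 = -2600 + 151 = -2449$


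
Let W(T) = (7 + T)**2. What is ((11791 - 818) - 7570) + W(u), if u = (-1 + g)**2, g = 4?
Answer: 3659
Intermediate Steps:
u = 9 (u = (-1 + 4)**2 = 3**2 = 9)
((11791 - 818) - 7570) + W(u) = ((11791 - 818) - 7570) + (7 + 9)**2 = (10973 - 7570) + 16**2 = 3403 + 256 = 3659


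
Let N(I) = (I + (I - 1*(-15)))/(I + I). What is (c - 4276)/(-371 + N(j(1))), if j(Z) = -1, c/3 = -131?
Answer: 9338/755 ≈ 12.368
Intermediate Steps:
c = -393 (c = 3*(-131) = -393)
N(I) = (15 + 2*I)/(2*I) (N(I) = (I + (I + 15))/((2*I)) = (I + (15 + I))*(1/(2*I)) = (15 + 2*I)*(1/(2*I)) = (15 + 2*I)/(2*I))
(c - 4276)/(-371 + N(j(1))) = (-393 - 4276)/(-371 + (15/2 - 1)/(-1)) = -4669/(-371 - 1*13/2) = -4669/(-371 - 13/2) = -4669/(-755/2) = -4669*(-2/755) = 9338/755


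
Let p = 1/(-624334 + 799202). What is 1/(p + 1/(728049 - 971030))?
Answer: 42489601508/68113 ≈ 6.2381e+5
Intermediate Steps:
p = 1/174868 ≈ 5.7186e-6
1/(p + 1/(728049 - 971030)) = 1/(1/174868 + 1/(728049 - 971030)) = 1/(1/174868 + 1/(-242981)) = 1/(1/174868 - 1/242981) = 1/(68113/42489601508) = 42489601508/68113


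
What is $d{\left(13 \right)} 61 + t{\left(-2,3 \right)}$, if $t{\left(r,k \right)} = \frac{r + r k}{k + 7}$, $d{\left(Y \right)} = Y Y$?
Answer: $\frac{51541}{5} \approx 10308.0$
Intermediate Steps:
$d{\left(Y \right)} = Y^{2}$
$t{\left(r,k \right)} = \frac{r + k r}{7 + k}$
$d{\left(13 \right)} 61 + t{\left(-2,3 \right)} = 13^{2} \cdot 61 - \frac{2 \left(1 + 3\right)}{7 + 3} = 169 \cdot 61 - 2 \cdot \frac{1}{10} \cdot 4 = 10309 - \frac{1}{5} \cdot 4 = 10309 - \frac{4}{5} = \frac{51541}{5}$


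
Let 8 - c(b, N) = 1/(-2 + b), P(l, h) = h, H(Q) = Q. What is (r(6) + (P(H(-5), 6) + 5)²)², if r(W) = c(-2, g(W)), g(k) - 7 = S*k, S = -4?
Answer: 267289/16 ≈ 16706.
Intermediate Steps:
g(k) = 7 - 4*k
c(b, N) = 8 - 1/(-2 + b)
r(W) = 33/4 (r(W) = (-17 + 8*(-2))/(-2 - 2) = (-17 - 16)/(-4) = -¼*(-33) = 33/4)
(r(6) + (P(H(-5), 6) + 5)²)² = (33/4 + (6 + 5)²)² = (33/4 + 11²)² = (33/4 + 121)² = (517/4)² = 267289/16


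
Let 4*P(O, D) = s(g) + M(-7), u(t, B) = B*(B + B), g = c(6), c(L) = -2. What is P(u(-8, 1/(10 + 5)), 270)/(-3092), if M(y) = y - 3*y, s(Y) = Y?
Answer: -3/3092 ≈ -0.00097025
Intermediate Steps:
g = -2
M(y) = -2*y
u(t, B) = 2*B² (u(t, B) = B*(2*B) = 2*B²)
P(O, D) = 3 (P(O, D) = (-2 - 2*(-7))/4 = (-2 + 14)/4 = (¼)*12 = 3)
P(u(-8, 1/(10 + 5)), 270)/(-3092) = 3/(-3092) = 3*(-1/3092) = -3/3092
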